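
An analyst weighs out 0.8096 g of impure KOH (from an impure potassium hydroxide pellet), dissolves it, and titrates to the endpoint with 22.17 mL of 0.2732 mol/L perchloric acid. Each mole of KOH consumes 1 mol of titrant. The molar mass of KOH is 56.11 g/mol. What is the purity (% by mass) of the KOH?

n(HClO4) = 0.2732 x 0.02217 = 0.006057 mol.
n(KOH) = 0.006057 / 1 = 0.006057 mol.
mass of KOH = 0.006057 x 56.11 = 0.3398 g.
% purity = 0.3398 / 0.8096 x 100 = 42.0%.

42.0%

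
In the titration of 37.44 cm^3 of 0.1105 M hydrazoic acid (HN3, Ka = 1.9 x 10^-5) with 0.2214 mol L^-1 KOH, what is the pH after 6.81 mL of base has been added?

Initial n(HN3) = 0.1105 x 0.03744 = 0.004137 mol.
n(KOH) added = 0.2214 x 0.006810 = 0.001508 mol, converting that many moles of HN3 to N3-.
Remaining n(HN3) = 0.002629 mol; n(N3-) = 0.001508 mol.
By Henderson-Hasselbalch, pH = pKa + log([A^-]/[HA]) = 4.72 + log(0.001508/0.002629) = 4.72 + (-0.24) = 4.48.

4.48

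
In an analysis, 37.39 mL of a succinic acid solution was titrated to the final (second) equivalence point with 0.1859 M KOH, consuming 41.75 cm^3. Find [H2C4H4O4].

0.104 M

n(KOH) = 0.1859 x 0.04175 = 0.007761 mol.
At the final (second) equivalence point, 2 mol OH^- react per mol H2C4H4O4, so n(H2C4H4O4) = 0.007761 / 2 = 0.003881 mol.
[H2C4H4O4] = 0.003881 / 0.03739 L = 0.104 M.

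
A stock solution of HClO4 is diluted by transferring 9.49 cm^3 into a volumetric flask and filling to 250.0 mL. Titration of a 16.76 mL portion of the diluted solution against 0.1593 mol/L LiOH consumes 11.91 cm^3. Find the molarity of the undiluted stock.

n(LiOH) = 0.1593 x 0.01191 = 0.001897 mol.
n(HClO4) in the aliquot = 0.001897 mol.
[diluted HClO4] = 0.001897 / 0.01676 = 0.1132 M.
Dilution factor = 250.0/9.490 = 26.34, so [stock] = 0.1132 x 26.34 = 2.98 M.

2.98 M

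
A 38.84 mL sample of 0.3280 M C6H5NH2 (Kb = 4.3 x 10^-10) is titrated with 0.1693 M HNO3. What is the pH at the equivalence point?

n(C6H5NH2) = 0.3280 x 0.03884 = 0.01274 mol; V(HNO3) at equivalence = 0.01274/0.1693 = 0.07525 L.
At equivalence the base is fully converted to C6H5NH3+; total volume = 0.1141 L, so [C6H5NH3+] = 0.01274/0.1141 = 0.1117 M.
Ka(C6H5NH3+) = Kw/Kb = 1.0e-14 / 4.3 x 10^-10 = 2.33e-5.
[H^+] = sqrt(Ka x [C6H5NH3+]) = sqrt(2.33e-5 x 0.1117) = 0.00161 M.
pH = -log(0.00161) = 2.79.

2.79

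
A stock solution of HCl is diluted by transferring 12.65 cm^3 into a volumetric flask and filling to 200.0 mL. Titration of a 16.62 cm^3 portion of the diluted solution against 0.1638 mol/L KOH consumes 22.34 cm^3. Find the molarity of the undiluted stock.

n(KOH) = 0.1638 x 0.02234 = 0.003659 mol.
n(HCl) in the aliquot = 0.003659 mol.
[diluted HCl] = 0.003659 / 0.01662 = 0.2202 M.
Dilution factor = 200.0/12.65 = 15.81, so [stock] = 0.2202 x 15.81 = 3.48 M.

3.48 M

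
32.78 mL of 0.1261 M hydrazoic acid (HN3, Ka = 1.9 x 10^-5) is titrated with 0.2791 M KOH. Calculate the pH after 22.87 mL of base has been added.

n(acid) = 0.1261 x 0.03278 = 0.004134 mol; n(KOH) added = 0.2791 x 0.02287 = 0.006383 mol.
Base is in excess by 0.006383 - 0.004134 = 0.002249 mol in a total volume of 0.05565 L.
[OH^-] = 0.002249/0.05565 = 0.04042 M, so pOH = 1.39 and pH = 14.00 - 1.39 = 12.61.

12.61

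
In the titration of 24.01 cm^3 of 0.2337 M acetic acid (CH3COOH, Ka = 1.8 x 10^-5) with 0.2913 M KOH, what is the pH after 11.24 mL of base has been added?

4.89

Initial n(CH3COOH) = 0.2337 x 0.02401 = 0.005611 mol.
n(KOH) added = 0.2913 x 0.01124 = 0.003274 mol, converting that many moles of CH3COOH to CH3COO-.
Remaining n(CH3COOH) = 0.002337 mol; n(CH3COO-) = 0.003274 mol.
By Henderson-Hasselbalch, pH = pKa + log([A^-]/[HA]) = 4.74 + log(0.003274/0.002337) = 4.74 + (+0.15) = 4.89.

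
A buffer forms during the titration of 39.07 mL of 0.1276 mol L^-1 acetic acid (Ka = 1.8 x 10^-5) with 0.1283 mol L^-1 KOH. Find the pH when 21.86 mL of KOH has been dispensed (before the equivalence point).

Initial n(CH3COOH) = 0.1276 x 0.03907 = 0.004985 mol.
n(KOH) added = 0.1283 x 0.02186 = 0.002805 mol, converting that many moles of CH3COOH to CH3COO-.
Remaining n(CH3COOH) = 0.002181 mol; n(CH3COO-) = 0.002805 mol.
By Henderson-Hasselbalch, pH = pKa + log([A^-]/[HA]) = 4.74 + log(0.002805/0.002181) = 4.74 + (+0.11) = 4.85.

4.85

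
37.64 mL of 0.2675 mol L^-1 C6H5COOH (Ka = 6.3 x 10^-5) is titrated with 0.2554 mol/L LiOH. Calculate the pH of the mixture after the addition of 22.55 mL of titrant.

4.33

Initial n(C6H5COOH) = 0.2675 x 0.03764 = 0.01007 mol.
n(LiOH) added = 0.2554 x 0.02255 = 0.005759 mol, converting that many moles of C6H5COOH to C6H5COO-.
Remaining n(C6H5COOH) = 0.004309 mol; n(C6H5COO-) = 0.005759 mol.
By Henderson-Hasselbalch, pH = pKa + log([A^-]/[HA]) = 4.20 + log(0.005759/0.004309) = 4.20 + (+0.13) = 4.33.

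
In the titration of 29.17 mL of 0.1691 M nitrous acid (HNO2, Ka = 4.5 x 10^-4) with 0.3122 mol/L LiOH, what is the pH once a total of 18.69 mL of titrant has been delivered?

12.28

n(acid) = 0.1691 x 0.02917 = 0.004933 mol; n(LiOH) added = 0.3122 x 0.01869 = 0.005835 mol.
Base is in excess by 0.005835 - 0.004933 = 0.0009024 mol in a total volume of 0.04786 L.
[OH^-] = 0.0009024/0.04786 = 0.01885 M, so pOH = 1.72 and pH = 14.00 - 1.72 = 12.28.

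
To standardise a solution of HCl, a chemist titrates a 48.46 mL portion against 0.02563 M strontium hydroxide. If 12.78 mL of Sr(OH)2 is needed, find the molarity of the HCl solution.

n(Sr(OH)2) delivered = 0.02563 x 0.01278 = 0.0003276 mol.
The reaction is 2 HCl + 1 Sr(OH)2, so n(HCl) = 0.0003276 x 2/1 = 0.0006551 mol.
[HCl] = 0.0006551 mol / 0.04846 L = 0.0135 M.

0.0135 M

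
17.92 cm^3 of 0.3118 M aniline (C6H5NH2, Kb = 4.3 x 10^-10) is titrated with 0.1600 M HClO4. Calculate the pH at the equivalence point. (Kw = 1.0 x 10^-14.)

n(C6H5NH2) = 0.3118 x 0.01792 = 0.005587 mol; V(HClO4) at equivalence = 0.005587/0.1600 = 0.03492 L.
At equivalence the base is fully converted to C6H5NH3+; total volume = 0.05284 L, so [C6H5NH3+] = 0.005587/0.05284 = 0.1057 M.
Ka(C6H5NH3+) = Kw/Kb = 1.0e-14 / 4.3 x 10^-10 = 2.33e-5.
[H^+] = sqrt(Ka x [C6H5NH3+]) = sqrt(2.33e-5 x 0.1057) = 0.00157 M.
pH = -log(0.00157) = 2.80.

2.80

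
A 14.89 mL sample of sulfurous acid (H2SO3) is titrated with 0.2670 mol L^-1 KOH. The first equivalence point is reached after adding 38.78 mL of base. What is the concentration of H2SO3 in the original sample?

0.695 M

n(KOH) = 0.2670 x 0.03878 = 0.01035 mol.
At the first equivalence point, 1 mol OH^- react per mol H2SO3, so n(H2SO3) = 0.01035 / 1 = 0.01035 mol.
[H2SO3] = 0.01035 / 0.01489 L = 0.695 M.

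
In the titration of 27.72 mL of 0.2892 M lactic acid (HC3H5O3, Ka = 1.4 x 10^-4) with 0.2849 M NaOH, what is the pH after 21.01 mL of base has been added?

Initial n(HC3H5O3) = 0.2892 x 0.02772 = 0.008017 mol.
n(NaOH) added = 0.2849 x 0.02101 = 0.005986 mol, converting that many moles of HC3H5O3 to C3H5O3-.
Remaining n(HC3H5O3) = 0.002031 mol; n(C3H5O3-) = 0.005986 mol.
By Henderson-Hasselbalch, pH = pKa + log([A^-]/[HA]) = 3.85 + log(0.005986/0.002031) = 3.85 + (+0.47) = 4.32.

4.32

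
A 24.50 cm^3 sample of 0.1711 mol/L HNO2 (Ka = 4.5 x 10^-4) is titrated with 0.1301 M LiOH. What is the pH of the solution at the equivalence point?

8.11

n(HNO2) = 0.1711 x 0.02450 = 0.004192 mol; V(LiOH) at equivalence = 0.004192/0.1301 = 0.03222 L.
At equivalence all the acid is converted to NO2-; total volume = 0.02450 + 0.03222 = 0.05672 L, so [NO2-] = 0.004192/0.05672 = 0.07390 M.
Kb = Kw/Ka = 1.0e-14 / 4.5 x 10^-4 = 2.22e-11.
[OH^-] = sqrt(Kb x [NO2-]) = sqrt(2.22e-11 x 0.07390) = 1.28e-6 M.
pOH = 5.89, so pH = 14.00 - 5.89 = 8.11.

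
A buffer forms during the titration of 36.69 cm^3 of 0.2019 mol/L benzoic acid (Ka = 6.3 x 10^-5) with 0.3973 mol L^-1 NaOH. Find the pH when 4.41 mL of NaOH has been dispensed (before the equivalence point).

3.69

Initial n(C6H5COOH) = 0.2019 x 0.03669 = 0.007408 mol.
n(NaOH) added = 0.3973 x 0.004410 = 0.001752 mol, converting that many moles of C6H5COOH to C6H5COO-.
Remaining n(C6H5COOH) = 0.005656 mol; n(C6H5COO-) = 0.001752 mol.
By Henderson-Hasselbalch, pH = pKa + log([A^-]/[HA]) = 4.20 + log(0.001752/0.005656) = 4.20 + (-0.51) = 3.69.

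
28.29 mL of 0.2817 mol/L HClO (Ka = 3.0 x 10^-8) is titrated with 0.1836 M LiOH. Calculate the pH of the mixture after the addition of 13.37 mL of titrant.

7.17

Initial n(HClO) = 0.2817 x 0.02829 = 0.007969 mol.
n(LiOH) added = 0.1836 x 0.01337 = 0.002455 mol, converting that many moles of HClO to ClO-.
Remaining n(HClO) = 0.005515 mol; n(ClO-) = 0.002455 mol.
By Henderson-Hasselbalch, pH = pKa + log([A^-]/[HA]) = 7.52 + log(0.002455/0.005515) = 7.52 + (-0.35) = 7.17.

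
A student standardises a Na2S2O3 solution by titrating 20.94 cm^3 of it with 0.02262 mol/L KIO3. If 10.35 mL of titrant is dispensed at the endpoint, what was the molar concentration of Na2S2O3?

0.0671 M

n(KIO3) = 0.02262 x 0.01035 = 0.0002341 mol.
From the balanced equation, 1 mol KIO3 reacts with 6 mol Na2S2O3, so n(Na2S2O3) = 0.0002341 x 6/1 = 0.001405 mol.
[Na2S2O3] = 0.001405 / 0.02094 L = 0.0671 M.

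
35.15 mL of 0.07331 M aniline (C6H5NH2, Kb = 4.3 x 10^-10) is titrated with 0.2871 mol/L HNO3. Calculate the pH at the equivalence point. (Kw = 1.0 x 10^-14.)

2.93

n(C6H5NH2) = 0.07331 x 0.03515 = 0.002577 mol; V(HNO3) at equivalence = 0.002577/0.2871 = 0.008975 L.
At equivalence the base is fully converted to C6H5NH3+; total volume = 0.04413 L, so [C6H5NH3+] = 0.002577/0.04413 = 0.05840 M.
Ka(C6H5NH3+) = Kw/Kb = 1.0e-14 / 4.3 x 10^-10 = 2.33e-5.
[H^+] = sqrt(Ka x [C6H5NH3+]) = sqrt(2.33e-5 x 0.05840) = 0.00117 M.
pH = -log(0.00117) = 2.93.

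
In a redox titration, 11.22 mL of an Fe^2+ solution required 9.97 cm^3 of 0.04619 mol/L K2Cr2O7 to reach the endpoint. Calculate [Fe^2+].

0.246 M

n(K2Cr2O7) = 0.04619 x 0.009970 = 0.0004605 mol.
From the balanced equation, 1 mol K2Cr2O7 reacts with 6 mol Fe^2+, so n(Fe^2+) = 0.0004605 x 6/1 = 0.002763 mol.
[Fe^2+] = 0.002763 / 0.01122 L = 0.246 M.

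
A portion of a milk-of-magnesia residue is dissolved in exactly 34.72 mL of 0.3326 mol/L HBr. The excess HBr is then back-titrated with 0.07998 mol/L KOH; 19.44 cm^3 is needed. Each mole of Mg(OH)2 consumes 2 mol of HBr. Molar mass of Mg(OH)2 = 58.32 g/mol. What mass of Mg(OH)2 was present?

Total n(HBr) added = 0.3326 x 0.03472 = 0.01155 mol.
n(KOH) used = 0.07998 x 0.01944 = 0.001555 mol, which equals the excess n(HBr).
So n(HBr) consumed by the sample = 0.01155 - 0.001555 = 0.009993 mol.
n(Mg(OH)2) = 0.009993 / 2 = 0.004997 mol.
mass = 0.004997 mol x 58.32 g/mol = 0.291 g.

0.291 g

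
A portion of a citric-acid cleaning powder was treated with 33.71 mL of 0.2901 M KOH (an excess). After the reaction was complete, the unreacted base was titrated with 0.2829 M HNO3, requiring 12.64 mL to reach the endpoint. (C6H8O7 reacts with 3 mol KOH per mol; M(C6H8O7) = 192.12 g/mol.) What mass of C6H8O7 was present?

0.397 g

Total n(KOH) added = 0.2901 x 0.03371 = 0.009779 mol.
n(HNO3) used = 0.2829 x 0.01264 = 0.003576 mol, which equals the excess n(KOH).
So n(KOH) consumed by the sample = 0.009779 - 0.003576 = 0.006203 mol.
n(C6H8O7) = 0.006203 / 3 = 0.002068 mol.
mass = 0.002068 mol x 192.12 g/mol = 0.397 g.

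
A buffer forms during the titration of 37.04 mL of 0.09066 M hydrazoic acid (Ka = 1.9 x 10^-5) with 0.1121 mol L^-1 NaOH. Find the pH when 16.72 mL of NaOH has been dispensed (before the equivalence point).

Initial n(HN3) = 0.09066 x 0.03704 = 0.003358 mol.
n(NaOH) added = 0.1121 x 0.01672 = 0.001874 mol, converting that many moles of HN3 to N3-.
Remaining n(HN3) = 0.001484 mol; n(N3-) = 0.001874 mol.
By Henderson-Hasselbalch, pH = pKa + log([A^-]/[HA]) = 4.72 + log(0.001874/0.001484) = 4.72 + (+0.10) = 4.82.

4.82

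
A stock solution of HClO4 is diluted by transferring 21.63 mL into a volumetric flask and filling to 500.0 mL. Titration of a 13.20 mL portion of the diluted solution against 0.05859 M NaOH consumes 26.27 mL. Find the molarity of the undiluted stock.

2.70 M

n(NaOH) = 0.05859 x 0.02627 = 0.001539 mol.
n(HClO4) in the aliquot = 0.001539 mol.
[diluted HClO4] = 0.001539 / 0.01320 = 0.1166 M.
Dilution factor = 500.0/21.63 = 23.12, so [stock] = 0.1166 x 23.12 = 2.70 M.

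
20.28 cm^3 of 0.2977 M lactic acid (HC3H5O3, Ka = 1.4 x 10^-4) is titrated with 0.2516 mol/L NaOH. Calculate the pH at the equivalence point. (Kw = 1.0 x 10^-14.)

8.49

n(HC3H5O3) = 0.2977 x 0.02028 = 0.006037 mol; V(NaOH) at equivalence = 0.006037/0.2516 = 0.02400 L.
At equivalence all the acid is converted to C3H5O3-; total volume = 0.02028 + 0.02400 = 0.04428 L, so [C3H5O3-] = 0.006037/0.04428 = 0.1364 M.
Kb = Kw/Ka = 1.0e-14 / 1.4 x 10^-4 = 7.14e-11.
[OH^-] = sqrt(Kb x [C3H5O3-]) = sqrt(7.14e-11 x 0.1364) = 3.12e-6 M.
pOH = 5.51, so pH = 14.00 - 5.51 = 8.49.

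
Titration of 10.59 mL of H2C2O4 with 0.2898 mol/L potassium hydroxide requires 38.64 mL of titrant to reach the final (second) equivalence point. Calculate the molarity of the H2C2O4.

n(KOH) = 0.2898 x 0.03864 = 0.01120 mol.
At the final (second) equivalence point, 2 mol OH^- react per mol H2C2O4, so n(H2C2O4) = 0.01120 / 2 = 0.005599 mol.
[H2C2O4] = 0.005599 / 0.01059 L = 0.529 M.

0.529 M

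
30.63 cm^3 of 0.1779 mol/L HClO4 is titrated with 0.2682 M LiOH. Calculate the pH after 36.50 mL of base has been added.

12.81

n(acid) = 0.1779 x 0.03063 = 0.005449 mol; n(LiOH) added = 0.2682 x 0.03650 = 0.009789 mol.
Base is in excess by 0.009789 - 0.005449 = 0.004340 mol in a total volume of 0.06713 L.
[OH^-] = 0.004340/0.06713 = 0.06465 M, so pOH = 1.19 and pH = 14.00 - 1.19 = 12.81.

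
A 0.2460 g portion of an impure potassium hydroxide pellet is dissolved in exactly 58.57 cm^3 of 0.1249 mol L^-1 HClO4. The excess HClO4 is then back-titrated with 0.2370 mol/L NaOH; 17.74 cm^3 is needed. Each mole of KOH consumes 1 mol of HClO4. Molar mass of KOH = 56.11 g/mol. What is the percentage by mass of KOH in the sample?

71.0%

Total n(HClO4) added = 0.1249 x 0.05857 = 0.007315 mol.
n(NaOH) used = 0.2370 x 0.01774 = 0.004204 mol, which equals the excess n(HClO4).
So n(HClO4) consumed by the sample = 0.007315 - 0.004204 = 0.003111 mol.
n(KOH) = 0.003111 / 1 = 0.003111 mol.
mass KOH = 0.003111 x 56.11 = 0.1746 g, so %KOH = 0.1746/0.2460 x 100 = 71.0%.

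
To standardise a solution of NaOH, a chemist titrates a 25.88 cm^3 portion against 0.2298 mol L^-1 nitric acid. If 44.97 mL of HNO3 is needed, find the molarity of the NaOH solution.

0.399 M

n(HNO3) delivered = 0.2298 x 0.04497 = 0.01033 mol.
For a 1:1 reaction, n(NaOH) = 0.01033 mol.
[NaOH] = 0.01033 mol / 0.02588 L = 0.399 M.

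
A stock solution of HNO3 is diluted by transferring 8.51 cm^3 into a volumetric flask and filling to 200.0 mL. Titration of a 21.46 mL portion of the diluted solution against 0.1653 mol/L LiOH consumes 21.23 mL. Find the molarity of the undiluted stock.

n(LiOH) = 0.1653 x 0.02123 = 0.003509 mol.
n(HNO3) in the aliquot = 0.003509 mol.
[diluted HNO3] = 0.003509 / 0.02146 = 0.1635 M.
Dilution factor = 200.0/8.510 = 23.50, so [stock] = 0.1635 x 23.50 = 3.84 M.

3.84 M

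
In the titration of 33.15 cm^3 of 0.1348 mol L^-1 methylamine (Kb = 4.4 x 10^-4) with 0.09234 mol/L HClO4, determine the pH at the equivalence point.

5.95

n(CH3NH2) = 0.1348 x 0.03315 = 0.004469 mol; V(HClO4) at equivalence = 0.004469/0.09234 = 0.04839 L.
At equivalence the base is fully converted to CH3NH3+; total volume = 0.08154 L, so [CH3NH3+] = 0.004469/0.08154 = 0.05480 M.
Ka(CH3NH3+) = Kw/Kb = 1.0e-14 / 4.4 x 10^-4 = 2.27e-11.
[H^+] = sqrt(Ka x [CH3NH3+]) = sqrt(2.27e-11 x 0.05480) = 1.12e-6 M.
pH = -log(1.12e-6) = 5.95.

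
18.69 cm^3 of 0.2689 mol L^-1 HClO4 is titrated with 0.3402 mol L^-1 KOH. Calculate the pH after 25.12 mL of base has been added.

n(acid) = 0.2689 x 0.01869 = 0.005026 mol; n(KOH) added = 0.3402 x 0.02512 = 0.008546 mol.
Base is in excess by 0.008546 - 0.005026 = 0.003520 mol in a total volume of 0.04381 L.
[OH^-] = 0.003520/0.04381 = 0.08035 M, so pOH = 1.10 and pH = 14.00 - 1.10 = 12.90.

12.90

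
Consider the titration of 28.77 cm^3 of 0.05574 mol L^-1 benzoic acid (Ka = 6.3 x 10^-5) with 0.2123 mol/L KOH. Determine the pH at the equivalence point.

n(C6H5COOH) = 0.05574 x 0.02877 = 0.001604 mol; V(KOH) at equivalence = 0.001604/0.2123 = 0.007554 L.
At equivalence all the acid is converted to C6H5COO-; total volume = 0.02877 + 0.007554 = 0.03632 L, so [C6H5COO-] = 0.001604/0.03632 = 0.04415 M.
Kb = Kw/Ka = 1.0e-14 / 6.3 x 10^-5 = 1.59e-10.
[OH^-] = sqrt(Kb x [C6H5COO-]) = sqrt(1.59e-10 x 0.04415) = 2.65e-6 M.
pOH = 5.58, so pH = 14.00 - 5.58 = 8.42.

8.42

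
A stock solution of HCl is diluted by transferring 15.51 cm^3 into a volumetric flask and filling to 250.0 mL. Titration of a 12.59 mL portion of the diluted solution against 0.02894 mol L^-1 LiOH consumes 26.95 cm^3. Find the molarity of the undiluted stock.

0.999 M

n(LiOH) = 0.02894 x 0.02695 = 0.0007799 mol.
n(HCl) in the aliquot = 0.0007799 mol.
[diluted HCl] = 0.0007799 / 0.01259 = 0.06195 M.
Dilution factor = 250.0/15.51 = 16.12, so [stock] = 0.06195 x 16.12 = 0.999 M.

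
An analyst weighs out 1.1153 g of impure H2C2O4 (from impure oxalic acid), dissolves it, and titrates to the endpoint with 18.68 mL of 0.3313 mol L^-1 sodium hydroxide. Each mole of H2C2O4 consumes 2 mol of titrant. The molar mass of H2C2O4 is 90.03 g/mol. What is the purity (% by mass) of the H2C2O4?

25.0%

n(NaOH) = 0.3313 x 0.01868 = 0.006189 mol.
n(H2C2O4) = 0.006189 / 2 = 0.003094 mol.
mass of H2C2O4 = 0.003094 x 90.03 = 0.2786 g.
% purity = 0.2786 / 1.1153 x 100 = 25.0%.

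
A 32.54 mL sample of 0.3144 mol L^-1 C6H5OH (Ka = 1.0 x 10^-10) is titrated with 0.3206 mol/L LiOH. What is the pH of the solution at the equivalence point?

n(C6H5OH) = 0.3144 x 0.03254 = 0.01023 mol; V(LiOH) at equivalence = 0.01023/0.3206 = 0.03191 L.
At equivalence all the acid is converted to C6H5O-; total volume = 0.03254 + 0.03191 = 0.06445 L, so [C6H5O-] = 0.01023/0.06445 = 0.1587 M.
Kb = Kw/Ka = 1.0e-14 / 1.0 x 10^-10 = 0.000100.
[OH^-] = sqrt(Kb x [C6H5O-]) = sqrt(0.000100 x 0.1587) = 0.00398 M.
pOH = 2.40, so pH = 14.00 - 2.40 = 11.60.

11.60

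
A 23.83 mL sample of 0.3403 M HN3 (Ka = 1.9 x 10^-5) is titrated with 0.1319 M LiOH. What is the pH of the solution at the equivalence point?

8.85

n(HN3) = 0.3403 x 0.02383 = 0.008109 mol; V(LiOH) at equivalence = 0.008109/0.1319 = 0.06148 L.
At equivalence all the acid is converted to N3-; total volume = 0.02383 + 0.06148 = 0.08531 L, so [N3-] = 0.008109/0.08531 = 0.09506 M.
Kb = Kw/Ka = 1.0e-14 / 1.9 x 10^-5 = 5.26e-10.
[OH^-] = sqrt(Kb x [N3-]) = sqrt(5.26e-10 x 0.09506) = 7.07e-6 M.
pOH = 5.15, so pH = 14.00 - 5.15 = 8.85.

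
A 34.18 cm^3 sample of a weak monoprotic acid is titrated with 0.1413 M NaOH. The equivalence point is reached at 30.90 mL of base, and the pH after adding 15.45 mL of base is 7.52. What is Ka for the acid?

3.0 x 10^-8

15.45 mL is half of the equivalence volume, so this is the half-equivalence point where [HA] = [A^-].
At half-equivalence pH = pKa, so pKa = 7.52.
Ka = 10^(-7.52) = 3.0 x 10^-8.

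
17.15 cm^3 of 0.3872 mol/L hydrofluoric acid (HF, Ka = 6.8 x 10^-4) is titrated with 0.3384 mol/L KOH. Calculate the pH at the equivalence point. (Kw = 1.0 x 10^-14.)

n(HF) = 0.3872 x 0.01715 = 0.006640 mol; V(KOH) at equivalence = 0.006640/0.3384 = 0.01962 L.
At equivalence all the acid is converted to F-; total volume = 0.01715 + 0.01962 = 0.03677 L, so [F-] = 0.006640/0.03677 = 0.1806 M.
Kb = Kw/Ka = 1.0e-14 / 6.8 x 10^-4 = 1.47e-11.
[OH^-] = sqrt(Kb x [F-]) = sqrt(1.47e-11 x 0.1806) = 1.63e-6 M.
pOH = 5.79, so pH = 14.00 - 5.79 = 8.21.

8.21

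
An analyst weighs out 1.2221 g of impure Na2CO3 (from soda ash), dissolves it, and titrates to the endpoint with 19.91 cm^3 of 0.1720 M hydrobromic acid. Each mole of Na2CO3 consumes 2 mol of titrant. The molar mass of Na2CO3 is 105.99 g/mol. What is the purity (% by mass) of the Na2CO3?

n(HBr) = 0.1720 x 0.01991 = 0.003425 mol.
n(Na2CO3) = 0.003425 / 2 = 0.001712 mol.
mass of Na2CO3 = 0.001712 x 105.99 = 0.1815 g.
% purity = 0.1815 / 1.2221 x 100 = 14.9%.

14.9%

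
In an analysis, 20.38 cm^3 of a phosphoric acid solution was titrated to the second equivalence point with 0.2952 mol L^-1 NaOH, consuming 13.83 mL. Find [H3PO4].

0.100 M

n(NaOH) = 0.2952 x 0.01383 = 0.004083 mol.
At the second equivalence point, 2 mol OH^- react per mol H3PO4, so n(H3PO4) = 0.004083 / 2 = 0.002041 mol.
[H3PO4] = 0.002041 / 0.02038 L = 0.100 M.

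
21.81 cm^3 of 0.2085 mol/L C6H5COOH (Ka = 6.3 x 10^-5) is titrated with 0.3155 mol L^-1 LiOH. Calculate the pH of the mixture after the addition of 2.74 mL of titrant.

Initial n(C6H5COOH) = 0.2085 x 0.02181 = 0.004547 mol.
n(LiOH) added = 0.3155 x 0.002740 = 0.0008645 mol, converting that many moles of C6H5COOH to C6H5COO-.
Remaining n(C6H5COOH) = 0.003683 mol; n(C6H5COO-) = 0.0008645 mol.
By Henderson-Hasselbalch, pH = pKa + log([A^-]/[HA]) = 4.20 + log(0.0008645/0.003683) = 4.20 + (-0.63) = 3.57.

3.57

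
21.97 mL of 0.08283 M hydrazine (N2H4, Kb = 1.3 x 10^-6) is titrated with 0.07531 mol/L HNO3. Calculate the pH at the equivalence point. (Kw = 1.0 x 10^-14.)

4.76

n(N2H4) = 0.08283 x 0.02197 = 0.001820 mol; V(HNO3) at equivalence = 0.001820/0.07531 = 0.02416 L.
At equivalence the base is fully converted to N2H5+; total volume = 0.04613 L, so [N2H5+] = 0.001820/0.04613 = 0.03945 M.
Ka(N2H5+) = Kw/Kb = 1.0e-14 / 1.3 x 10^-6 = 7.69e-9.
[H^+] = sqrt(Ka x [N2H5+]) = sqrt(7.69e-9 x 0.03945) = 1.74e-5 M.
pH = -log(1.74e-5) = 4.76.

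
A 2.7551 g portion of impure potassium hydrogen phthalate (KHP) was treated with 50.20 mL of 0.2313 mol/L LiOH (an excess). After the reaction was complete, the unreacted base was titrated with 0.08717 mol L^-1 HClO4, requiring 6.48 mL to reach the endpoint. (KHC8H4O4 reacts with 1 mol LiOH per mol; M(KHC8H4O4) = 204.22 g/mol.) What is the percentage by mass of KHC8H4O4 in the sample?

81.9%

Total n(LiOH) added = 0.2313 x 0.05020 = 0.01161 mol.
n(HClO4) used = 0.08717 x 0.006480 = 0.0005649 mol, which equals the excess n(LiOH).
So n(LiOH) consumed by the sample = 0.01161 - 0.0005649 = 0.01105 mol.
n(KHC8H4O4) = 0.01105 / 1 = 0.01105 mol.
mass KHC8H4O4 = 0.01105 x 204.22 = 2.256 g, so %KHC8H4O4 = 2.256/2.7551 x 100 = 81.9%.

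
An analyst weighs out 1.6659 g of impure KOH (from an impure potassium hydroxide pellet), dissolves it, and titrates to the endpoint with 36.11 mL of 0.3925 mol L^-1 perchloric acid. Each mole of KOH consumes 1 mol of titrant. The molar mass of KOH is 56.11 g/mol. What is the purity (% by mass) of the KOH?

47.7%

n(HClO4) = 0.3925 x 0.03611 = 0.01417 mol.
n(KOH) = 0.01417 / 1 = 0.01417 mol.
mass of KOH = 0.01417 x 56.11 = 0.7953 g.
% purity = 0.7953 / 1.6659 x 100 = 47.7%.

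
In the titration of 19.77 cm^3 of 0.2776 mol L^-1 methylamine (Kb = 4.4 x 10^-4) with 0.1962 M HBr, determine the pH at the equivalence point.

5.79

n(CH3NH2) = 0.2776 x 0.01977 = 0.005488 mol; V(HBr) at equivalence = 0.005488/0.1962 = 0.02797 L.
At equivalence the base is fully converted to CH3NH3+; total volume = 0.04774 L, so [CH3NH3+] = 0.005488/0.04774 = 0.1150 M.
Ka(CH3NH3+) = Kw/Kb = 1.0e-14 / 4.4 x 10^-4 = 2.27e-11.
[H^+] = sqrt(Ka x [CH3NH3+]) = sqrt(2.27e-11 x 0.1150) = 1.62e-6 M.
pH = -log(1.62e-6) = 5.79.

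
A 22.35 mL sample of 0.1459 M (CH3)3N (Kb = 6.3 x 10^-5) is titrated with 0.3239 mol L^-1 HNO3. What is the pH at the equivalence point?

n((CH3)3N) = 0.1459 x 0.02235 = 0.003261 mol; V(HNO3) at equivalence = 0.003261/0.3239 = 0.01007 L.
At equivalence the base is fully converted to (CH3)3NH+; total volume = 0.03242 L, so [(CH3)3NH+] = 0.003261/0.03242 = 0.1006 M.
Ka((CH3)3NH+) = Kw/Kb = 1.0e-14 / 6.3 x 10^-5 = 1.59e-10.
[H^+] = sqrt(Ka x [(CH3)3NH+]) = sqrt(1.59e-10 x 0.1006) = 4.00e-6 M.
pH = -log(4.00e-6) = 5.40.

5.40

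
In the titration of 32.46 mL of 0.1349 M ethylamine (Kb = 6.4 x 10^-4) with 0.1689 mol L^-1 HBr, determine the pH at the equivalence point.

n(C2H5NH2) = 0.1349 x 0.03246 = 0.004379 mol; V(HBr) at equivalence = 0.004379/0.1689 = 0.02593 L.
At equivalence the base is fully converted to C2H5NH3+; total volume = 0.05839 L, so [C2H5NH3+] = 0.004379/0.05839 = 0.07500 M.
Ka(C2H5NH3+) = Kw/Kb = 1.0e-14 / 6.4 x 10^-4 = 1.56e-11.
[H^+] = sqrt(Ka x [C2H5NH3+]) = sqrt(1.56e-11 x 0.07500) = 1.08e-6 M.
pH = -log(1.08e-6) = 5.97.

5.97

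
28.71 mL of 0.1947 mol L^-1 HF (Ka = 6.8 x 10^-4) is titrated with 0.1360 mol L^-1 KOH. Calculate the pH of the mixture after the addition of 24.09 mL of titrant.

Initial n(HF) = 0.1947 x 0.02871 = 0.005590 mol.
n(KOH) added = 0.1360 x 0.02409 = 0.003276 mol, converting that many moles of HF to F-.
Remaining n(HF) = 0.002314 mol; n(F-) = 0.003276 mol.
By Henderson-Hasselbalch, pH = pKa + log([A^-]/[HA]) = 3.17 + log(0.003276/0.002314) = 3.17 + (+0.15) = 3.32.

3.32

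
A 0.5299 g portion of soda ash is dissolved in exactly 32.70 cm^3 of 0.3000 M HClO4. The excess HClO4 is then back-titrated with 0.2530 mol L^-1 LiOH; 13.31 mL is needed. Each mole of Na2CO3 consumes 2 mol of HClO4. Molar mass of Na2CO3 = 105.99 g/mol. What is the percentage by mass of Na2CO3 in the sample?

64.4%

Total n(HClO4) added = 0.3000 x 0.03270 = 0.009810 mol.
n(LiOH) used = 0.2530 x 0.01331 = 0.003367 mol, which equals the excess n(HClO4).
So n(HClO4) consumed by the sample = 0.009810 - 0.003367 = 0.006443 mol.
n(Na2CO3) = 0.006443 / 2 = 0.003221 mol.
mass Na2CO3 = 0.003221 x 105.99 = 0.3414 g, so %Na2CO3 = 0.3414/0.5299 x 100 = 64.4%.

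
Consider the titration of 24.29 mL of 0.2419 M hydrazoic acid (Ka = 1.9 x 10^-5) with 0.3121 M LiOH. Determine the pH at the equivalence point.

8.93

n(HN3) = 0.2419 x 0.02429 = 0.005876 mol; V(LiOH) at equivalence = 0.005876/0.3121 = 0.01883 L.
At equivalence all the acid is converted to N3-; total volume = 0.02429 + 0.01883 = 0.04312 L, so [N3-] = 0.005876/0.04312 = 0.1363 M.
Kb = Kw/Ka = 1.0e-14 / 1.9 x 10^-5 = 5.26e-10.
[OH^-] = sqrt(Kb x [N3-]) = sqrt(5.26e-10 x 0.1363) = 8.47e-6 M.
pOH = 5.07, so pH = 14.00 - 5.07 = 8.93.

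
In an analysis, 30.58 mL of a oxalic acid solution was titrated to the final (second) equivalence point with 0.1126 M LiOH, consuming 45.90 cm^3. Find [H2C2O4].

0.0845 M

n(LiOH) = 0.1126 x 0.04590 = 0.005168 mol.
At the final (second) equivalence point, 2 mol OH^- react per mol H2C2O4, so n(H2C2O4) = 0.005168 / 2 = 0.002584 mol.
[H2C2O4] = 0.002584 / 0.03058 L = 0.0845 M.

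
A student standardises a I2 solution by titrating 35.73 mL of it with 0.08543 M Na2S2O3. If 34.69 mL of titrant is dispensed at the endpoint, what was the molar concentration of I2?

0.0415 M

n(Na2S2O3) = 0.08543 x 0.03469 = 0.002964 mol.
From the balanced equation, 2 mol Na2S2O3 reacts with 1 mol I2, so n(I2) = 0.002964 x 1/2 = 0.001482 mol.
[I2] = 0.001482 / 0.03573 L = 0.0415 M.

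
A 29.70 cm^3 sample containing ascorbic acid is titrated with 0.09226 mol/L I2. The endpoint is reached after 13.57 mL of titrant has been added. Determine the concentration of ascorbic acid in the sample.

0.0422 M

n(I2) = 0.09226 x 0.01357 = 0.001252 mol.
From the balanced equation, 1 mol I2 reacts with 1 mol ascorbic acid, so n(ascorbic acid) = 0.001252 x 1/1 = 0.001252 mol.
[ascorbic acid] = 0.001252 / 0.02970 L = 0.0422 M.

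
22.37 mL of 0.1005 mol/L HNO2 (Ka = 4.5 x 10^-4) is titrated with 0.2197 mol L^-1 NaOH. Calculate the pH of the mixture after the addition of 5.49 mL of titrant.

3.41

Initial n(HNO2) = 0.1005 x 0.02237 = 0.002248 mol.
n(NaOH) added = 0.2197 x 0.005490 = 0.001206 mol, converting that many moles of HNO2 to NO2-.
Remaining n(HNO2) = 0.001042 mol; n(NO2-) = 0.001206 mol.
By Henderson-Hasselbalch, pH = pKa + log([A^-]/[HA]) = 3.35 + log(0.001206/0.001042) = 3.35 + (+0.06) = 3.41.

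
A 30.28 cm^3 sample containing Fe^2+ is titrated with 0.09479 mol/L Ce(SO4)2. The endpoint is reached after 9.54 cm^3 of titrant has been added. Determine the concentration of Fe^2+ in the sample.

n(Ce(SO4)2) = 0.09479 x 0.009540 = 0.0009043 mol.
From the balanced equation, 1 mol Ce(SO4)2 reacts with 1 mol Fe^2+, so n(Fe^2+) = 0.0009043 x 1/1 = 0.0009043 mol.
[Fe^2+] = 0.0009043 / 0.03028 L = 0.0299 M.

0.0299 M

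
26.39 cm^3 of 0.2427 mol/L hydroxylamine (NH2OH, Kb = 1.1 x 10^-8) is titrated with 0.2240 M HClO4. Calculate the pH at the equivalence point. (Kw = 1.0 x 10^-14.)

3.49

n(NH2OH) = 0.2427 x 0.02639 = 0.006405 mol; V(HClO4) at equivalence = 0.006405/0.2240 = 0.02859 L.
At equivalence the base is fully converted to NH3OH+; total volume = 0.05498 L, so [NH3OH+] = 0.006405/0.05498 = 0.1165 M.
Ka(NH3OH+) = Kw/Kb = 1.0e-14 / 1.1 x 10^-8 = 9.09e-7.
[H^+] = sqrt(Ka x [NH3OH+]) = sqrt(9.09e-7 x 0.1165) = 0.000325 M.
pH = -log(0.000325) = 3.49.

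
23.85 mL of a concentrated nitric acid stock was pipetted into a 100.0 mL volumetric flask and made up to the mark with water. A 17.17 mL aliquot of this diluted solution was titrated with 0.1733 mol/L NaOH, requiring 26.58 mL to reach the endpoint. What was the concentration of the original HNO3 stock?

1.12 M

n(NaOH) = 0.1733 x 0.02658 = 0.004606 mol.
n(HNO3) in the aliquot = 0.004606 mol.
[diluted HNO3] = 0.004606 / 0.01717 = 0.2683 M.
Dilution factor = 100.0/23.85 = 4.193, so [stock] = 0.2683 x 4.193 = 1.12 M.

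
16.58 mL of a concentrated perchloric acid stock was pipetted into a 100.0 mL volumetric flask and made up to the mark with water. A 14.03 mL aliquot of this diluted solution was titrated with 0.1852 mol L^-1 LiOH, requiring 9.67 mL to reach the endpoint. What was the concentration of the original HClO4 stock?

n(LiOH) = 0.1852 x 0.009670 = 0.001791 mol.
n(HClO4) in the aliquot = 0.001791 mol.
[diluted HClO4] = 0.001791 / 0.01403 = 0.1276 M.
Dilution factor = 100.0/16.58 = 6.031, so [stock] = 0.1276 x 6.031 = 0.770 M.

0.770 M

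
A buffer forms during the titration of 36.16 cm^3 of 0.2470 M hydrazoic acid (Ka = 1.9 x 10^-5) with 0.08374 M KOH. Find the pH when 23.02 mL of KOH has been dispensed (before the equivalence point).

4.16

Initial n(HN3) = 0.2470 x 0.03616 = 0.008932 mol.
n(KOH) added = 0.08374 x 0.02302 = 0.001928 mol, converting that many moles of HN3 to N3-.
Remaining n(HN3) = 0.007004 mol; n(N3-) = 0.001928 mol.
By Henderson-Hasselbalch, pH = pKa + log([A^-]/[HA]) = 4.72 + log(0.001928/0.007004) = 4.72 + (-0.56) = 4.16.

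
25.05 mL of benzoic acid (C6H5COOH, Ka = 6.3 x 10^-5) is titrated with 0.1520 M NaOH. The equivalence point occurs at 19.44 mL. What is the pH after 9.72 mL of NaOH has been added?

9.72 mL is exactly half the equivalence volume (19.44/2), i.e. the half-equivalence point.
There, n(HA) = n(A^-), so pH = pKa = -log(6.3 x 10^-5) = 4.20.

4.20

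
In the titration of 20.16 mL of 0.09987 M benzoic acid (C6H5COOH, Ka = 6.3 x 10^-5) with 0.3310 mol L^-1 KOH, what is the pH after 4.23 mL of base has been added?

Initial n(C6H5COOH) = 0.09987 x 0.02016 = 0.002013 mol.
n(KOH) added = 0.3310 x 0.004230 = 0.001400 mol, converting that many moles of C6H5COOH to C6H5COO-.
Remaining n(C6H5COOH) = 0.0006132 mol; n(C6H5COO-) = 0.001400 mol.
By Henderson-Hasselbalch, pH = pKa + log([A^-]/[HA]) = 4.20 + log(0.001400/0.0006132) = 4.20 + (+0.36) = 4.56.

4.56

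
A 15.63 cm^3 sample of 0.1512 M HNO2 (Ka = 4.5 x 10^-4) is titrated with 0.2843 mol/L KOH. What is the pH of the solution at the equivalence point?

n(HNO2) = 0.1512 x 0.01563 = 0.002363 mol; V(KOH) at equivalence = 0.002363/0.2843 = 0.008313 L.
At equivalence all the acid is converted to NO2-; total volume = 0.01563 + 0.008313 = 0.02394 L, so [NO2-] = 0.002363/0.02394 = 0.09871 M.
Kb = Kw/Ka = 1.0e-14 / 4.5 x 10^-4 = 2.22e-11.
[OH^-] = sqrt(Kb x [NO2-]) = sqrt(2.22e-11 x 0.09871) = 1.48e-6 M.
pOH = 5.83, so pH = 14.00 - 5.83 = 8.17.

8.17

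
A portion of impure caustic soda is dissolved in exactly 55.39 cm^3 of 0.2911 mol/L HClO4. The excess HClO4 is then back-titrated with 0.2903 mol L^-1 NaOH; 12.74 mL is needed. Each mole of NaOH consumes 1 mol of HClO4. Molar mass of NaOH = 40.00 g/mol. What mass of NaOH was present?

Total n(HClO4) added = 0.2911 x 0.05539 = 0.01612 mol.
n(NaOH) used = 0.2903 x 0.01274 = 0.003698 mol, which equals the excess n(HClO4).
So n(HClO4) consumed by the sample = 0.01612 - 0.003698 = 0.01243 mol.
n(NaOH) = 0.01243 / 1 = 0.01243 mol.
mass = 0.01243 mol x 40.00 g/mol = 0.497 g.

0.497 g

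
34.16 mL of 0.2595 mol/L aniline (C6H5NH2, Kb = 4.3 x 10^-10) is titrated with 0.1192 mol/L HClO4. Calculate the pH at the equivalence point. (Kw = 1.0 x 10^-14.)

2.86

n(C6H5NH2) = 0.2595 x 0.03416 = 0.008865 mol; V(HClO4) at equivalence = 0.008865/0.1192 = 0.07437 L.
At equivalence the base is fully converted to C6H5NH3+; total volume = 0.1085 L, so [C6H5NH3+] = 0.008865/0.1085 = 0.08168 M.
Ka(C6H5NH3+) = Kw/Kb = 1.0e-14 / 4.3 x 10^-10 = 2.33e-5.
[H^+] = sqrt(Ka x [C6H5NH3+]) = sqrt(2.33e-5 x 0.08168) = 0.00138 M.
pH = -log(0.00138) = 2.86.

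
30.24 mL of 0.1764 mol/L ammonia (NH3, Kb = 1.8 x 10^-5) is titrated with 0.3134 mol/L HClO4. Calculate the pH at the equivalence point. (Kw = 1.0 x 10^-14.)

5.10

n(NH3) = 0.1764 x 0.03024 = 0.005334 mol; V(HClO4) at equivalence = 0.005334/0.3134 = 0.01702 L.
At equivalence the base is fully converted to NH4+; total volume = 0.04726 L, so [NH4+] = 0.005334/0.04726 = 0.1129 M.
Ka(NH4+) = Kw/Kb = 1.0e-14 / 1.8 x 10^-5 = 5.56e-10.
[H^+] = sqrt(Ka x [NH4+]) = sqrt(5.56e-10 x 0.1129) = 7.92e-6 M.
pH = -log(7.92e-6) = 5.10.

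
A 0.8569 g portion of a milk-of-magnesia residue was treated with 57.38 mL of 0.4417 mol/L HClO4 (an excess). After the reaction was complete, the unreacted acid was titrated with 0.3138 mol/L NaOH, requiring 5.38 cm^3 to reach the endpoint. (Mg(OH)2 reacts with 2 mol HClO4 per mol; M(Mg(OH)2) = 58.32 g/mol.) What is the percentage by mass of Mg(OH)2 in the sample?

Total n(HClO4) added = 0.4417 x 0.05738 = 0.02534 mol.
n(NaOH) used = 0.3138 x 0.005380 = 0.001688 mol, which equals the excess n(HClO4).
So n(HClO4) consumed by the sample = 0.02534 - 0.001688 = 0.02366 mol.
n(Mg(OH)2) = 0.02366 / 2 = 0.01183 mol.
mass Mg(OH)2 = 0.01183 x 58.32 = 0.6898 g, so %Mg(OH)2 = 0.6898/0.8569 x 100 = 80.5%.

80.5%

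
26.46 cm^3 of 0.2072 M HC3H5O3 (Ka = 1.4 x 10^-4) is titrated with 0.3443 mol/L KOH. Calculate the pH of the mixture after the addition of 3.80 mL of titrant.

3.35

Initial n(HC3H5O3) = 0.2072 x 0.02646 = 0.005483 mol.
n(KOH) added = 0.3443 x 0.003800 = 0.001308 mol, converting that many moles of HC3H5O3 to C3H5O3-.
Remaining n(HC3H5O3) = 0.004174 mol; n(C3H5O3-) = 0.001308 mol.
By Henderson-Hasselbalch, pH = pKa + log([A^-]/[HA]) = 3.85 + log(0.001308/0.004174) = 3.85 + (-0.50) = 3.35.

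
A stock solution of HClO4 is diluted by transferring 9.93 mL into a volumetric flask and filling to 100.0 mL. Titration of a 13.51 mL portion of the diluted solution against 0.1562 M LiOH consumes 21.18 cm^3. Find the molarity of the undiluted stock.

n(LiOH) = 0.1562 x 0.02118 = 0.003308 mol.
n(HClO4) in the aliquot = 0.003308 mol.
[diluted HClO4] = 0.003308 / 0.01351 = 0.2449 M.
Dilution factor = 100.0/9.930 = 10.07, so [stock] = 0.2449 x 10.07 = 2.47 M.

2.47 M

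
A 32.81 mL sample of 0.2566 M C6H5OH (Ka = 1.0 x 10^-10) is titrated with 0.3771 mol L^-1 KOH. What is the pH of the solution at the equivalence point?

11.59

n(C6H5OH) = 0.2566 x 0.03281 = 0.008419 mol; V(KOH) at equivalence = 0.008419/0.3771 = 0.02233 L.
At equivalence all the acid is converted to C6H5O-; total volume = 0.03281 + 0.02233 = 0.05514 L, so [C6H5O-] = 0.008419/0.05514 = 0.1527 M.
Kb = Kw/Ka = 1.0e-14 / 1.0 x 10^-10 = 0.000100.
[OH^-] = sqrt(Kb x [C6H5O-]) = sqrt(0.000100 x 0.1527) = 0.00391 M.
pOH = 2.41, so pH = 14.00 - 2.41 = 11.59.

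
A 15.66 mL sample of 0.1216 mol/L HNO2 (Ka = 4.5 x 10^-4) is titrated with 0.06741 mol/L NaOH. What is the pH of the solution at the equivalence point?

7.99

n(HNO2) = 0.1216 x 0.01566 = 0.001904 mol; V(NaOH) at equivalence = 0.001904/0.06741 = 0.02825 L.
At equivalence all the acid is converted to NO2-; total volume = 0.01566 + 0.02825 = 0.04391 L, so [NO2-] = 0.001904/0.04391 = 0.04337 M.
Kb = Kw/Ka = 1.0e-14 / 4.5 x 10^-4 = 2.22e-11.
[OH^-] = sqrt(Kb x [NO2-]) = sqrt(2.22e-11 x 0.04337) = 9.82e-7 M.
pOH = 6.01, so pH = 14.00 - 6.01 = 7.99.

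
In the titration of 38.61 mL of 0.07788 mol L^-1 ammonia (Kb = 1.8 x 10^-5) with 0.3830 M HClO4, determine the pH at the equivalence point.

5.22

n(NH3) = 0.07788 x 0.03861 = 0.003007 mol; V(HClO4) at equivalence = 0.003007/0.3830 = 0.007851 L.
At equivalence the base is fully converted to NH4+; total volume = 0.04646 L, so [NH4+] = 0.003007/0.04646 = 0.06472 M.
Ka(NH4+) = Kw/Kb = 1.0e-14 / 1.8 x 10^-5 = 5.56e-10.
[H^+] = sqrt(Ka x [NH4+]) = sqrt(5.56e-10 x 0.06472) = 6.00e-6 M.
pH = -log(6.00e-6) = 5.22.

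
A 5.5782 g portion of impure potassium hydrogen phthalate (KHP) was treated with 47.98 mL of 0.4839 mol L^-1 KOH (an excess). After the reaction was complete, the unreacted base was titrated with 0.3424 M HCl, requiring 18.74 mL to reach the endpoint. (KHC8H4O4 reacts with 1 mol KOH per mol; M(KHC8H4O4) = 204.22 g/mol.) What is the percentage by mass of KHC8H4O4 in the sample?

61.5%

Total n(KOH) added = 0.4839 x 0.04798 = 0.02322 mol.
n(HCl) used = 0.3424 x 0.01874 = 0.006417 mol, which equals the excess n(KOH).
So n(KOH) consumed by the sample = 0.02322 - 0.006417 = 0.01680 mol.
n(KHC8H4O4) = 0.01680 / 1 = 0.01680 mol.
mass KHC8H4O4 = 0.01680 x 204.22 = 3.431 g, so %KHC8H4O4 = 3.431/5.5782 x 100 = 61.5%.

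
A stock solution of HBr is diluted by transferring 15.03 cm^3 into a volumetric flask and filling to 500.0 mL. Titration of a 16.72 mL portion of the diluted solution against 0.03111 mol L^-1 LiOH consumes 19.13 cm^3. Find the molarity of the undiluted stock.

n(LiOH) = 0.03111 x 0.01913 = 0.0005951 mol.
n(HBr) in the aliquot = 0.0005951 mol.
[diluted HBr] = 0.0005951 / 0.01672 = 0.03559 M.
Dilution factor = 500.0/15.03 = 33.27, so [stock] = 0.03559 x 33.27 = 1.18 M.

1.18 M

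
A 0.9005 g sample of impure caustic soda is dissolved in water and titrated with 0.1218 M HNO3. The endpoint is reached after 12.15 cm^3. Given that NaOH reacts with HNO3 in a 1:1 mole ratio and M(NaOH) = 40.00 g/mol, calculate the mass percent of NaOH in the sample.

n(HNO3) = 0.1218 x 0.01215 = 0.001480 mol.
n(NaOH) = 0.001480 / 1 = 0.001480 mol.
mass of NaOH = 0.001480 x 40.00 = 0.05919 g.
% purity = 0.05919 / 0.9005 x 100 = 6.57%.

6.57%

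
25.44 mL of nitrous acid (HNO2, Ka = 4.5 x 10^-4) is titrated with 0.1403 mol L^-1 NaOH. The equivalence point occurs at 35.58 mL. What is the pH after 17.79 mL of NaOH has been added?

3.35

17.79 mL is exactly half the equivalence volume (35.58/2), i.e. the half-equivalence point.
There, n(HA) = n(A^-), so pH = pKa = -log(4.5 x 10^-4) = 3.35.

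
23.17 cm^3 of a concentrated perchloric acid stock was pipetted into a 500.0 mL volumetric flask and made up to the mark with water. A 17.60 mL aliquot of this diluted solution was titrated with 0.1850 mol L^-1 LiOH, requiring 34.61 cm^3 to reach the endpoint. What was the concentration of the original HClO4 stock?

n(LiOH) = 0.1850 x 0.03461 = 0.006403 mol.
n(HClO4) in the aliquot = 0.006403 mol.
[diluted HClO4] = 0.006403 / 0.01760 = 0.3638 M.
Dilution factor = 500.0/23.17 = 21.58, so [stock] = 0.3638 x 21.58 = 7.85 M.

7.85 M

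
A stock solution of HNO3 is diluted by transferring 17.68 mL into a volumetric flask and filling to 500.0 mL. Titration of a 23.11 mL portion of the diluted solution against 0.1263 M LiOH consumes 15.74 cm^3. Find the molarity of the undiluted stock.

n(LiOH) = 0.1263 x 0.01574 = 0.001988 mol.
n(HNO3) in the aliquot = 0.001988 mol.
[diluted HNO3] = 0.001988 / 0.02311 = 0.08602 M.
Dilution factor = 500.0/17.68 = 28.28, so [stock] = 0.08602 x 28.28 = 2.43 M.

2.43 M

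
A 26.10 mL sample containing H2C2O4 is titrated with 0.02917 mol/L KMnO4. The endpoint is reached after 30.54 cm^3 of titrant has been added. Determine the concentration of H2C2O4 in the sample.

0.0853 M

n(KMnO4) = 0.02917 x 0.03054 = 0.0008909 mol.
From the balanced equation, 2 mol KMnO4 reacts with 5 mol H2C2O4, so n(H2C2O4) = 0.0008909 x 5/2 = 0.002227 mol.
[H2C2O4] = 0.002227 / 0.02610 L = 0.0853 M.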